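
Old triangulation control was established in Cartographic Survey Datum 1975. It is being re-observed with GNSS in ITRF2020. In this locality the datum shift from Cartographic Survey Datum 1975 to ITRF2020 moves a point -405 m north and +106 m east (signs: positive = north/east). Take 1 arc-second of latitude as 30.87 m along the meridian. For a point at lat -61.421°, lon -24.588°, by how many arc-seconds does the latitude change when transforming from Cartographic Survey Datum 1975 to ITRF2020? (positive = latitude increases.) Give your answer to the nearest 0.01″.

1″ of latitude = 30.87 m, so Δφ = -405.0 / 30.87 = -13.120″.

Δφ = -13.12″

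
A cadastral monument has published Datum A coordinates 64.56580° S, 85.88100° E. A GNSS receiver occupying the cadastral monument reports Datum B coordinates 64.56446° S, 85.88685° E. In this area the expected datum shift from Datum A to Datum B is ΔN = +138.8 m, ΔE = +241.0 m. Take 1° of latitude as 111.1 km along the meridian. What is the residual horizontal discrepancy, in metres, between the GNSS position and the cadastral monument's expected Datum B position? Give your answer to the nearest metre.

Observed coordinate differences: Δφ = +0.00134°, Δλ = +0.00585°.
Converting to metres (1° lat = 111100 m, cos φ = 0.429474): observed ΔN = 148.9 m, observed ΔE = 279.1 m.
Subtracting the expected shift leaves a residual of 148.9 − (138.8) = 10.1 m north and 279.1 − (241.0) = 38.1 m east.
Residual distance = √(10.1² + 38.1²) = 39.4 m.

39 m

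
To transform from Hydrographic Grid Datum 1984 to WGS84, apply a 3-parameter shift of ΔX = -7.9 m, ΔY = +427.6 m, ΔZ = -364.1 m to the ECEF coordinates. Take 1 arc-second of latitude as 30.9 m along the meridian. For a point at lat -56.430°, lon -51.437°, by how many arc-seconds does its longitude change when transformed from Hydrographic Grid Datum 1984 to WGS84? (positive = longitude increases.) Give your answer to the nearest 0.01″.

sin φ = -0.833211, cos φ = 0.552955, sin λ = -0.781923, cos λ = 0.623375.
East component: ΔE = −sin λ·ΔX + cos λ·ΔY = −(-0.781923)(-7.9) + (0.623375)(427.6) = 260.38 m.
1° of latitude spans 3600 × 30.90 = 111240 m; at latitude φ, 1° of longitude spans that × cos φ = 61510.8 m, so Δλ = 260.38 / 61510.8 × 3600 = 15.239″.

Δλ = 15.24″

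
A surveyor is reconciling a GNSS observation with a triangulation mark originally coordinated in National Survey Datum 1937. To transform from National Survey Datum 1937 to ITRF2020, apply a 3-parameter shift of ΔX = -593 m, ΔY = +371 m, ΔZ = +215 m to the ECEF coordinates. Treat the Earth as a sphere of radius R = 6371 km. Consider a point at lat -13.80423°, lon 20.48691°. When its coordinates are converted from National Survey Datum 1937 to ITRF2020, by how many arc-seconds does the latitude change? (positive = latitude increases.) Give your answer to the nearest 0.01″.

sin φ = -0.238605, cos φ = 0.971117, sin λ = 0.349993, cos λ = 0.936752.
North component: ΔN = −sin φ cos λ·ΔX − sin φ sin λ·ΔY + cos φ·ΔZ = −(-0.238605)(0.936752)(-593) − (-0.238605)(0.349993)(371) + (0.971117)(215) = 107.23 m.
1° of latitude spans πR/180 = 111195 m, so Δφ = 107.23 / 111195 × 3600 = 3.472″.

Δφ = 3.47″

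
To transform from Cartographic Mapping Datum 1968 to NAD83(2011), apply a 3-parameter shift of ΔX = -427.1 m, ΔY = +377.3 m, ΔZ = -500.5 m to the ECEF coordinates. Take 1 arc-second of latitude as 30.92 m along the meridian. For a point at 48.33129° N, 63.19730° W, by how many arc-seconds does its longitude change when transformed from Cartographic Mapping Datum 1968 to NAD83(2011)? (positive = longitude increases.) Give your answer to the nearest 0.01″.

Δλ = -10.27″

sin φ = 0.747001, cos φ = 0.664823, sin λ = -0.892565, cos λ = 0.450920.
East component: ΔE = −sin λ·ΔX + cos λ·ΔY = −(-0.892565)(-427.1) + (0.450920)(377.3) = -211.08 m.
1° of latitude spans 3600 × 30.92 = 111312 m; at latitude φ, 1° of longitude spans that × cos φ = 74002.7 m, so Δλ = -211.08 / 74002.7 × 3600 = -10.268″.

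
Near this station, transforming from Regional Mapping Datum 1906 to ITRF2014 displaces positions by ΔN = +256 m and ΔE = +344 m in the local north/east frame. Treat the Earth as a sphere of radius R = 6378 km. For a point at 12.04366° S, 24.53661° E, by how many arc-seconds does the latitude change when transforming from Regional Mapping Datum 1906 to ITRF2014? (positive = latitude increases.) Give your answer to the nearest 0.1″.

On a sphere of radius R, 1 rad of latitude = R, so Δφ = ΔN / R = 256.0 / 6378000 = 4.0138e-05 rad = 8.279″.

Δφ = 8.3″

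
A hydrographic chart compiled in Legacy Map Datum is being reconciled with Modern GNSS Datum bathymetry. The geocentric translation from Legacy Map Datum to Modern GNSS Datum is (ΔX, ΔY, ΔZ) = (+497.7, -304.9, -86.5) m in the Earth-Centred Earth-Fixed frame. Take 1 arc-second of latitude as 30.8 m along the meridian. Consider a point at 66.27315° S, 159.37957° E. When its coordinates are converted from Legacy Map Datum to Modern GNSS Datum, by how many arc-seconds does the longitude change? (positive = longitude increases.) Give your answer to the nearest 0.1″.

sin φ = -0.915474, cos φ = 0.402377, sin λ = 0.352175, cos λ = -0.935934.
East component: ΔE = −sin λ·ΔX + cos λ·ΔY = −(0.352175)(497.7) + (-0.935934)(-304.9) = 110.09 m.
1° of latitude spans 3600 × 30.80 = 110880 m; at latitude φ, 1° of longitude spans that × cos φ = 44615.5 m, so Δλ = 110.09 / 44615.5 × 3600 = 8.883″.

Δλ = 8.9″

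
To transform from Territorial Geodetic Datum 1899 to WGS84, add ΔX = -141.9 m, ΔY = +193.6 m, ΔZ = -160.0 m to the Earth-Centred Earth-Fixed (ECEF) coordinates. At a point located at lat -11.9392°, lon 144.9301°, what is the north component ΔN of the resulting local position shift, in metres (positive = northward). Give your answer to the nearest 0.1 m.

ΔN = -109.5 m

The local north axis is (−sin φ cos λ, −sin φ sin λ, cos φ), giving ΔN = 24.026 + 23.012 − 156.539 = -109.50 m.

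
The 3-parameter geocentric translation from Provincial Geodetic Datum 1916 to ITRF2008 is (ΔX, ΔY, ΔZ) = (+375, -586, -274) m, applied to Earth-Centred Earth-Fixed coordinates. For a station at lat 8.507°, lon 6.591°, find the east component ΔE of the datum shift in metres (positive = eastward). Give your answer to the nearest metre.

At φ = 8.507°, λ = 6.591°: sin φ = 0.147930, cos φ = 0.988998, sin λ = 0.114781, cos λ = 0.993391.
ΔE = −sin λ·ΔX + cos λ·ΔY = −(0.114781)·(375) + (0.993391)·(-586) = -625.17 m.

ΔE = -625 m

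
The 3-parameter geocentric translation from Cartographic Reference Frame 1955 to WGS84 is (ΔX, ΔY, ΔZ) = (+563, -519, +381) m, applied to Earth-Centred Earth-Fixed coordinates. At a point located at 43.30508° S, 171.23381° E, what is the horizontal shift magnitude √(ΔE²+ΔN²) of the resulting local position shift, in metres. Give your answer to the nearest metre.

456 m

At φ = -43.30508°, λ = 171.23381°: sin φ = -0.685883, cos φ = 0.727712, sin λ = 0.152403, cos λ = -0.988318.
ΔE = −sin λ·ΔX + cos λ·ΔY = −(0.152403)·(563) + (-0.988318)·(-519) = 427.13 m.
ΔN = −sin φ cos λ·ΔX − sin φ sin λ·ΔY + cos φ·ΔZ = −(-0.685883)(-0.988318)(563) − (-0.685883)(0.152403)(-519) + (0.727712)(381) = -158.63 m.
Horizontal magnitude = √(ΔE² + ΔN²) = √(427.13² + (-158.63)²) = 455.64 m.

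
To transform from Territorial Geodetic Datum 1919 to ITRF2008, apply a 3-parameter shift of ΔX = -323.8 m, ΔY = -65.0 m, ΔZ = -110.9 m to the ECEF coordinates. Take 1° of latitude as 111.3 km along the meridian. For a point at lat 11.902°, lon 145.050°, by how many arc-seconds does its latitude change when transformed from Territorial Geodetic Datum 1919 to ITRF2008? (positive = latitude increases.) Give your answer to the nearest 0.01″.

Δφ = -5.03″

sin φ = 0.206238, cos φ = 0.978502, sin λ = 0.572861, cos λ = -0.819652.
North component: ΔN = −sin φ cos λ·ΔX − sin φ sin λ·ΔY + cos φ·ΔZ = −(0.206238)(-0.819652)(-323.8) − (0.206238)(0.572861)(-65.0) + (0.978502)(-110.9) = -155.57 m.
1° of latitude spans 111300 m, so Δφ = -155.57 / 111300 × 3600 = -5.032″.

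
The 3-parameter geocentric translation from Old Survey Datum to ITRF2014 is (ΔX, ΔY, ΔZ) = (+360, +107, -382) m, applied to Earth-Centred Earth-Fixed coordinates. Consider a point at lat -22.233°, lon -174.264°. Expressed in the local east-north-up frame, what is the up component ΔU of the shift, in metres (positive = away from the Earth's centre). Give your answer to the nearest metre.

ΔU = -197 m

The local up (radial) axis is (cos φ cos λ, cos φ sin λ, sin φ), giving ΔU = -331.566 − 9.899 + 144.539 = -196.93 m.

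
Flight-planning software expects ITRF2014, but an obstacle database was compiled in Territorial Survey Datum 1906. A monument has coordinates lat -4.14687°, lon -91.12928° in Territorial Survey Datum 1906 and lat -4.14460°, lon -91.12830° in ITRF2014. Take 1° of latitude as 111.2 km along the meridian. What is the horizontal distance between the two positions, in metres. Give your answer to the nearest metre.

Δφ = -4.14460° − -4.14687° = +0.00227°; Δλ = -91.12830° − -91.12928° = +0.00098°.
ΔN = Δφ × 111200 = 252.4 m; ΔE = Δλ × 111200 × cos(-4.14687°) = +0.00098 × 111200 × 0.997382 = 108.7 m.
Distance = √(ΔE² + ΔN²) = √(108.7² + 252.4²) = 274.8 m.

275 m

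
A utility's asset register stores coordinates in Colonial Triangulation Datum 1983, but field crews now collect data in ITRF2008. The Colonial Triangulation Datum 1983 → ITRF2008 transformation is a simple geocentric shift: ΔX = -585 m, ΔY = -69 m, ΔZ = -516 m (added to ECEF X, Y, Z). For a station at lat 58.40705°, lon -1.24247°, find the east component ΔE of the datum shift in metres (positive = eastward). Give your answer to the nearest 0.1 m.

The local east axis at (φ, λ) is (−sin λ, cos λ, 0), so ΔE = −sin(-1.24247°)·(-585) + cos(-1.24247°)·(-69) = -81.67 m.

ΔE = -81.7 m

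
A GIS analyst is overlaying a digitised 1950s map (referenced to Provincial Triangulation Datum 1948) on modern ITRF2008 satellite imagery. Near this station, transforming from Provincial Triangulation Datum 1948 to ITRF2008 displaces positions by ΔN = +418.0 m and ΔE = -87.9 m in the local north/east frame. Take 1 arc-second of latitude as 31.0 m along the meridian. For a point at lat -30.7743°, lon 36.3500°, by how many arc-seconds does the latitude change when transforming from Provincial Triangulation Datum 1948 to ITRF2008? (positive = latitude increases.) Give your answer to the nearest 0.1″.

Δφ = 13.5″

1″ of latitude = 31.00 m, so Δφ = 418.0 / 31.00 = 13.484″.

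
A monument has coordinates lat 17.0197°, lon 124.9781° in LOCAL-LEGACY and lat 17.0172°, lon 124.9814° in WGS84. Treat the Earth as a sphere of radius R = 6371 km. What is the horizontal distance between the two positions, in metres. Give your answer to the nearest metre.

448 m

Δφ = 17.0172° − 17.0197° = -0.0025°; Δλ = 124.9814° − 124.9781° = +0.0033°.
1° along a meridian = πR/180 = 111195 m.
ΔN = Δφ × 111195 = -278.0 m; ΔE = Δλ × 111195 × cos(17.0197°) = +0.0033 × 111195 × 0.956204 = 350.9 m.
Distance = √(ΔE² + ΔN²) = √(350.9² + (-278.0)²) = 447.6 m.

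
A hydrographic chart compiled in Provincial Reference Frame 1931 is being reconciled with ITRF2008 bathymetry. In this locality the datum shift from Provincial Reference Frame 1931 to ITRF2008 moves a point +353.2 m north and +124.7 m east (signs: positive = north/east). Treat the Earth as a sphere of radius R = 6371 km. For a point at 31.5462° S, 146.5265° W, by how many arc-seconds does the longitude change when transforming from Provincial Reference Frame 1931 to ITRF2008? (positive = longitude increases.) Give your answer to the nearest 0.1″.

At latitude -31.5462°, cos φ = 0.852219.
One radian of longitude at latitude φ spans R cos φ, so Δλ = ΔE / (R cos φ) = 124.7 / (6371000 × 0.852219) = 2.2967e-05 rad = 4.737″.

Δλ = 4.7″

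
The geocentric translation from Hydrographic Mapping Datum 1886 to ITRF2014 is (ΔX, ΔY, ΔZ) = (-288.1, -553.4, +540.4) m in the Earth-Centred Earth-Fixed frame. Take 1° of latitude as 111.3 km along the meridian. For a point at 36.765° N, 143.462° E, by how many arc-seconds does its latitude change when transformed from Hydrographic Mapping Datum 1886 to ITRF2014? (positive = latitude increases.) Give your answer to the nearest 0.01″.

sin φ = 0.598534, cos φ = 0.801097, sin λ = 0.595356, cos λ = -0.803462.
North component: ΔN = −sin φ cos λ·ΔX − sin φ sin λ·ΔY + cos φ·ΔZ = −(0.598534)(-0.803462)(-288.1) − (0.598534)(0.595356)(-553.4) + (0.801097)(540.4) = 491.56 m.
1° of latitude spans 111300 m, so Δφ = 491.56 / 111300 × 3600 = 15.900″.

Δφ = 15.90″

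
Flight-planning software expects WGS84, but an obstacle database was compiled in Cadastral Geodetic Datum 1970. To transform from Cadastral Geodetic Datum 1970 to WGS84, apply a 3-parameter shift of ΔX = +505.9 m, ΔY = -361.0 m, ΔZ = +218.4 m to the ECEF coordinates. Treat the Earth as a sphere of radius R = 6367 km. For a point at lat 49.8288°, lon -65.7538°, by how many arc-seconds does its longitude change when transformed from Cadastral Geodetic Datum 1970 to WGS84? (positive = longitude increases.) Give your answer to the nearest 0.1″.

sin φ = 0.764120, cos φ = 0.645074, sin λ = -0.911789, cos λ = 0.410658.
East component: ΔE = −sin λ·ΔX + cos λ·ΔY = −(-0.911789)(505.9) + (0.410658)(-361.0) = 313.03 m.
1° of latitude spans πR/180 = 111125 m; at latitude φ, 1° of longitude spans that × cos φ = 71683.9 m, so Δλ = 313.03 / 71683.9 × 3600 = 15.720″.

Δλ = 15.7″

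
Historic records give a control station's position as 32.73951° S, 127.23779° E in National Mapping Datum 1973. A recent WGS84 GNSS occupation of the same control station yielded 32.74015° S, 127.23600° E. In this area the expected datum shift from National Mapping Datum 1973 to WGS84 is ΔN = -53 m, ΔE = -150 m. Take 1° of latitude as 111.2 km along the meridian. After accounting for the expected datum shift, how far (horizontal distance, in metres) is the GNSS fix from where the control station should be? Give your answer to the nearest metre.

Observed coordinate differences: Δφ = -0.00064°, Δλ = -0.00179°.
Converting to metres (1° lat = 111200 m, cos φ = 0.841138): observed ΔN = -71.2 m, observed ΔE = -167.4 m.
Subtracting the expected shift leaves a residual of -71.2 − (-53) = -18.2 m north and -167.4 − (-150) = -17.4 m east.
Residual distance = √((-18.2)² + (-17.4)²) = 25.2 m.

25 m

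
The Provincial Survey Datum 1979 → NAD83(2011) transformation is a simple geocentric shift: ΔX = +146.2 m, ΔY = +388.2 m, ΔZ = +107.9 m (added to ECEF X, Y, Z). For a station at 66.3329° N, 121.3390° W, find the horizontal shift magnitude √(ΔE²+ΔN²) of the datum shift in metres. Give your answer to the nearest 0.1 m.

The local east axis at (φ, λ) is (−sin λ, cos λ, 0), so ΔE = −sin(-121.3390°)·146.2 + cos(-121.3390°)·388.2 = -77.03 m.
The local north axis is (−sin φ cos λ, −sin φ sin λ, cos φ), giving ΔN = 69.643 + 303.677 + 43.313 = 416.63 m.
Horizontal magnitude = √(ΔE² + ΔN²) = √((-77.03)² + 416.63²) = 423.70 m.

423.7 m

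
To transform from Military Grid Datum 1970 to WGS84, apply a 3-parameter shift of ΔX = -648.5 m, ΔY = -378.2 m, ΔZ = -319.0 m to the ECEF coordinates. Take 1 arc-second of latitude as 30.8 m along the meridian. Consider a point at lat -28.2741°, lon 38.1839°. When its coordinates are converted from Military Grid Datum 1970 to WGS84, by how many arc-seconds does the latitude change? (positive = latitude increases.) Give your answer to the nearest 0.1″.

Δφ = -20.6″

sin φ = -0.473690, cos φ = 0.880692, sin λ = 0.618188, cos λ = 0.786031.
North component: ΔN = −sin φ cos λ·ΔX − sin φ sin λ·ΔY + cos φ·ΔZ = −(-0.473690)(0.786031)(-648.5) − (-0.473690)(0.618188)(-378.2) + (0.880692)(-319.0) = -633.15 m.
1° of latitude spans 3600 × 30.80 = 110880 m, so Δφ = -633.15 / 110880 × 3600 = -20.557″.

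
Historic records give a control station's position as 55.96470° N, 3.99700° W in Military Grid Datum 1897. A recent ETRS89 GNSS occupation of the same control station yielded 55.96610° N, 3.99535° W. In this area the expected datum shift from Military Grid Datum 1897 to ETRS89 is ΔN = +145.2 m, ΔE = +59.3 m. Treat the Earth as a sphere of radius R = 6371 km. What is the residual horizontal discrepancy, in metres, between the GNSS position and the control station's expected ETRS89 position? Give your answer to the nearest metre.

45 m

Observed coordinate differences: Δφ = +0.00140°, Δλ = +0.00165°.
Converting to metres (1° lat = 111195 m, cos φ = 0.559704): observed ΔN = 155.7 m, observed ΔE = 102.7 m.
Subtracting the expected shift leaves a residual of 155.7 − (145.2) = 10.5 m north and 102.7 − (59.3) = 43.4 m east.
Residual distance = √(10.5² + 43.4²) = 44.6 m.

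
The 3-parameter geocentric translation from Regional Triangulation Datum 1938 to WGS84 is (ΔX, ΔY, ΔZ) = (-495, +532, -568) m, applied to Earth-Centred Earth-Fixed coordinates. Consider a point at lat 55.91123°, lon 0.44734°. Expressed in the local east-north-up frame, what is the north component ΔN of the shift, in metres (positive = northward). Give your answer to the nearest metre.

The local north axis is (−sin φ cos λ, −sin φ sin λ, cos φ), giving ΔN = 409.932 − 3.440 − 318.351 = 88.14 m.

ΔN = 88 m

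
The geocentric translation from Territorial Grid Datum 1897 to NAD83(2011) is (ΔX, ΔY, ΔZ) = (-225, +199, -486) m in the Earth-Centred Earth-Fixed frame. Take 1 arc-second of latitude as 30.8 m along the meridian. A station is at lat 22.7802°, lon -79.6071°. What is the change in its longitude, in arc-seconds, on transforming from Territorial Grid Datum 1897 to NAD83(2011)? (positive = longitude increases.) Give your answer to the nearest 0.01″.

Δλ = -6.53″

sin φ = 0.387197, cos φ = 0.921997, sin λ = -0.983594, cos λ = 0.180397.
East component: ΔE = −sin λ·ΔX + cos λ·ΔY = −(-0.983594)(-225) + (0.180397)(199) = -185.41 m.
1° of latitude spans 3600 × 30.80 = 110880 m; at latitude φ, 1° of longitude spans that × cos φ = 102231.0 m, so Δλ = -185.41 / 102231.0 × 3600 = -6.529″.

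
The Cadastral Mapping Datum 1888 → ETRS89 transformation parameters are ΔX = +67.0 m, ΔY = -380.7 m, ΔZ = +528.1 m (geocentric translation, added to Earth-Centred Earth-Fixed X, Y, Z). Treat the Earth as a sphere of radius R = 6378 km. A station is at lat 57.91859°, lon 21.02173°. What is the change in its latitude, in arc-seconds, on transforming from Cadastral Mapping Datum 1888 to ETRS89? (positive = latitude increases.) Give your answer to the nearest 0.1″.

sin φ = 0.847294, cos φ = 0.531124, sin λ = 0.358722, cos λ = 0.933444.
North component: ΔN = −sin φ cos λ·ΔX − sin φ sin λ·ΔY + cos φ·ΔZ = −(0.847294)(0.933444)(67.0) − (0.847294)(0.358722)(-380.7) + (0.531124)(528.1) = 343.21 m.
1° of latitude spans πR/180 = 111317 m, so Δφ = 343.21 / 111317 × 3600 = 11.099″.

Δφ = 11.1″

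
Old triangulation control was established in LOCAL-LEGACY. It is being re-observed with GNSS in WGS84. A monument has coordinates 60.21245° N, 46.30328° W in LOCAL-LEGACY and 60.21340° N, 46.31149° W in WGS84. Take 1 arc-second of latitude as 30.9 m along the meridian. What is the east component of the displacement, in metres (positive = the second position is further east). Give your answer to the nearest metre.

Δφ = 60.21340° − 60.21245° = +0.00095°; Δλ = -46.31149° − -46.30328° = -0.00821°.
1° of latitude = 3600 × 30.90 = 111240 m.
ΔN = Δφ × 111240 = 105.7 m; ΔE = Δλ × 111240 × cos(60.21245°) = -0.00821 × 111240 × 0.496785 = -453.7 m.

ΔE = -454 m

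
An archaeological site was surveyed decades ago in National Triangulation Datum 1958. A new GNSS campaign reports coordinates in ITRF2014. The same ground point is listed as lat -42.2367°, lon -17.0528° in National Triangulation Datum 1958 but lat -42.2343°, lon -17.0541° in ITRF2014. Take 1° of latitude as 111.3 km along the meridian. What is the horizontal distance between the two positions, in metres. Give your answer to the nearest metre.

Δφ = -42.2343° − -42.2367° = +0.0024°; Δλ = -17.0541° − -17.0528° = -0.0013°.
ΔN = Δφ × 111300 = 267.1 m; ΔE = Δλ × 111300 × cos(-42.2367°) = -0.0013 × 111300 × 0.740374 = -107.1 m.
Distance = √(ΔE² + ΔN²) = √((-107.1)² + 267.1²) = 287.8 m.

288 m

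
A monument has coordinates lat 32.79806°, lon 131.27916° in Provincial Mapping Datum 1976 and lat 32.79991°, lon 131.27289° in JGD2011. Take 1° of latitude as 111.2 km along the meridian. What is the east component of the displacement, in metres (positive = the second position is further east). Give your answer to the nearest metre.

ΔE = -586 m

Δφ = 32.79991° − 32.79806° = +0.00185°; Δλ = 131.27289° − 131.27916° = -0.00627°.
ΔN = Δφ × 111200 = 205.7 m; ΔE = Δλ × 111200 × cos(32.79806°) = -0.00627 × 111200 × 0.840585 = -586.1 m.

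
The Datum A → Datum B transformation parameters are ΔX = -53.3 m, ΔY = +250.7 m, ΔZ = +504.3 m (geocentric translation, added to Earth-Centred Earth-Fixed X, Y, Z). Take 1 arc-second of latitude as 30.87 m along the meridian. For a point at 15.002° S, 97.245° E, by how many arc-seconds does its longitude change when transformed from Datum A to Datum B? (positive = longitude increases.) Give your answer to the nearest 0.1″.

sin φ = -0.258853, cos φ = 0.965917, sin λ = 0.992016, cos λ = -0.126112.
East component: ΔE = −sin λ·ΔX + cos λ·ΔY = −(0.992016)(-53.3) + (-0.126112)(250.7) = 21.26 m.
1° of latitude spans 3600 × 30.87 = 111132 m; at latitude φ, 1° of longitude spans that × cos φ = 107344.3 m, so Δλ = 21.26 / 107344.3 × 3600 = 0.713″.

Δλ = 0.7″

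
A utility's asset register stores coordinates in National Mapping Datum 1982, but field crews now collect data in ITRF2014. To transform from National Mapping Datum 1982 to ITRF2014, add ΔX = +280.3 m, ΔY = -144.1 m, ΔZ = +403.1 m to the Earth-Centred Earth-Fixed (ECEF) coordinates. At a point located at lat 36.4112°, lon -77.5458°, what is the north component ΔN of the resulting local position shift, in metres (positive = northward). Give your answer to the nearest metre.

ΔN = 205 m

At φ = 36.4112°, λ = -77.5458°: sin φ = 0.593576, cos φ = 0.804778, sin λ = -0.976469, cos λ = 0.215659.
ΔN = −sin φ cos λ·ΔX − sin φ sin λ·ΔY + cos φ·ΔZ = −(0.593576)(0.215659)(280.3) − (0.593576)(-0.976469)(-144.1) + (0.804778)(403.1) = 205.00 m.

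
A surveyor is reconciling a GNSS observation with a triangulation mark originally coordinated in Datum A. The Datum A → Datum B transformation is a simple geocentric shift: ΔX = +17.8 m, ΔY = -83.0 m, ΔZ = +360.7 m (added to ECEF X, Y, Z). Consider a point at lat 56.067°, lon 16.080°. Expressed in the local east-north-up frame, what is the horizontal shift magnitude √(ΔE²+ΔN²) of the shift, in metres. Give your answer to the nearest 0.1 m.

222.9 m

The local east axis at (φ, λ) is (−sin λ, cos λ, 0), so ΔE = −sin(16.080°)·17.8 + cos(16.080°)·(-83.0) = -84.68 m.
The local north axis is (−sin φ cos λ, −sin φ sin λ, cos φ), giving ΔN = -14.191 + 19.074 + 201.351 = 206.23 m.
Horizontal magnitude = √(ΔE² + ΔN²) = √((-84.68)² + 206.23²) = 222.94 m.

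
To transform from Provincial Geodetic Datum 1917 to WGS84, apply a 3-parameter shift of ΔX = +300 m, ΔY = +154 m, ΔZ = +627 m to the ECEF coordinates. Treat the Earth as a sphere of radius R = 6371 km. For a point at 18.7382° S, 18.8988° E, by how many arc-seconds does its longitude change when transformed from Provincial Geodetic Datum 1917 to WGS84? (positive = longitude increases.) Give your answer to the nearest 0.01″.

sin φ = -0.321244, cos φ = 0.946996, sin λ = 0.323898, cos λ = 0.946092.
East component: ΔE = −sin λ·ΔX + cos λ·ΔY = −(0.323898)(300) + (0.946092)(154) = 48.53 m.
1° of latitude spans πR/180 = 111195 m; at latitude φ, 1° of longitude spans that × cos φ = 105301.2 m, so Δλ = 48.53 / 105301.2 × 3600 = 1.659″.

Δλ = 1.66″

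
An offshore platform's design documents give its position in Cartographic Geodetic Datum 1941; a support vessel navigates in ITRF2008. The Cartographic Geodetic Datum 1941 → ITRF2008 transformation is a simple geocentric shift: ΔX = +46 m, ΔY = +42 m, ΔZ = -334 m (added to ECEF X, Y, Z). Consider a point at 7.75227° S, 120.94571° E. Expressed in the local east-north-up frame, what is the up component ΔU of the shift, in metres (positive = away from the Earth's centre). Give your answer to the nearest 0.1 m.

ΔU = 57.3 m

At φ = -7.75227°, λ = 120.94571°: sin φ = -0.134890, cos φ = 0.990861, sin λ = 0.857655, cos λ = -0.514226.
ΔU = cos φ cos λ·ΔX + cos φ sin λ·ΔY + sin φ·ΔZ = (0.990861)(-0.514226)(46) + (0.990861)(0.857655)(42) + (-0.134890)(-334) = 57.31 m.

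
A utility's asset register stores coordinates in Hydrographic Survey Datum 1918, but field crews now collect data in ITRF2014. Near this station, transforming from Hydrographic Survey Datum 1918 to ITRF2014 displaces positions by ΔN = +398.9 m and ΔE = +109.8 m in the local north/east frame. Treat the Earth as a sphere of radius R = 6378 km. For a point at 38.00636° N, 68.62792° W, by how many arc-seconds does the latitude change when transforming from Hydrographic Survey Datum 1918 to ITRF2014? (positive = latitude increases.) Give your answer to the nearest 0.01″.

Δφ = 12.90″

On a sphere of radius R, 1 rad of latitude = R, so Δφ = ΔN / R = 398.9 / 6378000 = 6.2543e-05 rad = 12.900″.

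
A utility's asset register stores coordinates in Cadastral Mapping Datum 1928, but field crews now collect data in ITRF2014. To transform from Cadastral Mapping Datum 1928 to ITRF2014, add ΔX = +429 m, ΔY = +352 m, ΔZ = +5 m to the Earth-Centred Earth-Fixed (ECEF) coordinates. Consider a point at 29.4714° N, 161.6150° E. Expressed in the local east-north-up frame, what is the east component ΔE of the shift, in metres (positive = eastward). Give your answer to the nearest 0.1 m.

ΔE = -469.3 m

The local east axis at (φ, λ) is (−sin λ, cos λ, 0), so ΔE = −sin(161.6150°)·429 + cos(161.6150°)·352 = -469.34 m.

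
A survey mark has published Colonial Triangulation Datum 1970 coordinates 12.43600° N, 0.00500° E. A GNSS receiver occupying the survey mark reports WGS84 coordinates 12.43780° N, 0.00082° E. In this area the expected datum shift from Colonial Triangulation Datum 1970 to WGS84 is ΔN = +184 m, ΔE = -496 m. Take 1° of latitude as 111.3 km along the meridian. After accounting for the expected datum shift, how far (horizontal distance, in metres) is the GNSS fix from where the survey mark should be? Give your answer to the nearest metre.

Observed coordinate differences: Δφ = +0.00180°, Δλ = -0.00418°.
Converting to metres (1° lat = 111300 m, cos φ = 0.976537): observed ΔN = 200.3 m, observed ΔE = -454.3 m.
Subtracting the expected shift leaves a residual of 200.3 − (184) = 16.3 m north and -454.3 − (-496) = 41.7 m east.
Residual distance = √(16.3² + 41.7²) = 44.8 m.

45 m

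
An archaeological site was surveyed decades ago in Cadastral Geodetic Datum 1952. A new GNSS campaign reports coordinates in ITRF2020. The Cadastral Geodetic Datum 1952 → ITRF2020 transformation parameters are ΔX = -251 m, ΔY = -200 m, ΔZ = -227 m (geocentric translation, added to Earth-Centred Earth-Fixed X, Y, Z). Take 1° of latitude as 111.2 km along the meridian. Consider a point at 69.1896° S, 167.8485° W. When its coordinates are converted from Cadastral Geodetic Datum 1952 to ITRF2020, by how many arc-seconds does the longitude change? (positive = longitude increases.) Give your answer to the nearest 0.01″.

Δλ = 13.00″

sin φ = -0.934761, cos φ = 0.355277, sin λ = -0.210497, cos λ = -0.977594.
East component: ΔE = −sin λ·ΔX + cos λ·ΔY = −(-0.210497)(-251) + (-0.977594)(-200) = 142.68 m.
1° of latitude spans 111200 m; at latitude φ, 1° of longitude spans that × cos φ = 39506.8 m, so Δλ = 142.68 / 39506.8 × 3600 = 13.002″.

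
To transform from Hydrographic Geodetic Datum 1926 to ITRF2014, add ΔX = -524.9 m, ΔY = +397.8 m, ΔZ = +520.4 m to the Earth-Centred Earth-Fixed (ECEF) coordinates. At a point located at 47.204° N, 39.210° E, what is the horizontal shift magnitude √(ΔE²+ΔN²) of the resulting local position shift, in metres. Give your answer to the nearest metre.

793 m

The local east axis at (φ, λ) is (−sin λ, cos λ, 0), so ΔE = −sin(39.210°)·(-524.9) + cos(39.210°)·397.8 = 640.05 m.
The local north axis is (−sin φ cos λ, −sin φ sin λ, cos φ), giving ΔN = 298.435 − 184.527 + 353.555 = 467.46 m.
Horizontal magnitude = √(ΔE² + ΔN²) = √(640.05² + 467.46²) = 792.58 m.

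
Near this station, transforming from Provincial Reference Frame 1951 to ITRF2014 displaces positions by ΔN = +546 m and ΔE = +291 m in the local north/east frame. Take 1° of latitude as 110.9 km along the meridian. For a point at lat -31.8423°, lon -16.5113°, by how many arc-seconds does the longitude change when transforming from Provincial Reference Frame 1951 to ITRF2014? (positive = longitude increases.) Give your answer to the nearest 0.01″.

Δλ = 11.12″

At latitude -31.8423°, cos φ = 0.849503.
1° of longitude at this latitude = 110.9 × cos φ = 94.21 km, so Δλ = 291.0 / 94209.9 = 0.0030888° = 11.120″.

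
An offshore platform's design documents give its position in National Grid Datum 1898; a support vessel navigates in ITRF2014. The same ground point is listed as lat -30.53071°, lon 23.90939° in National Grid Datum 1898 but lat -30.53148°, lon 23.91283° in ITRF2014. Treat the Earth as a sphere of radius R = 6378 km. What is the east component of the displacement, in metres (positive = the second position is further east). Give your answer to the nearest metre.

Δφ = -30.53148° − -30.53071° = -0.00077°; Δλ = 23.91283° − 23.90939° = +0.00344°.
1° along a meridian = πR/180 = 111317 m.
ΔN = Δφ × 111317 = -85.7 m; ΔE = Δλ × 111317 × cos(-30.53071°) = +0.00344 × 111317 × 0.861357 = 329.8 m.

ΔE = 330 m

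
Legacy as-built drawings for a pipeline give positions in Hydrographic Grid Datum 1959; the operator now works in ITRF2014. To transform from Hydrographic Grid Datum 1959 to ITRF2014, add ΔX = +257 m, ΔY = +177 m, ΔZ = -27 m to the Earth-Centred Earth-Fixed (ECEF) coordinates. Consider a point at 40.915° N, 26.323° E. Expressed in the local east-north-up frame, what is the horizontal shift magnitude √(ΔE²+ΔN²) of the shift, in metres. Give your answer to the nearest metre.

The local east axis at (φ, λ) is (−sin λ, cos λ, 0), so ΔE = −sin(26.323°)·257 + cos(26.323°)·177 = 44.68 m.
The local north axis is (−sin φ cos λ, −sin φ sin λ, cos φ), giving ΔN = -150.866 − 51.404 − 20.403 = -222.67 m.
Horizontal magnitude = √(ΔE² + ΔN²) = √(44.68² + (-222.67)²) = 227.11 m.

227 m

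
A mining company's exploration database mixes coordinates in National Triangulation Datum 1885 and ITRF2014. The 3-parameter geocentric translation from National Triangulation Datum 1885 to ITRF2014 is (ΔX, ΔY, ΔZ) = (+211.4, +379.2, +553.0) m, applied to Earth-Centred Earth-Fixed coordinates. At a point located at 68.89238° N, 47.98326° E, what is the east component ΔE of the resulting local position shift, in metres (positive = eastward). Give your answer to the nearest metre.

The local east axis at (φ, λ) is (−sin λ, cos λ, 0), so ΔE = −sin(47.98326°)·211.4 + cos(47.98326°)·379.2 = 96.76 m.

ΔE = 97 m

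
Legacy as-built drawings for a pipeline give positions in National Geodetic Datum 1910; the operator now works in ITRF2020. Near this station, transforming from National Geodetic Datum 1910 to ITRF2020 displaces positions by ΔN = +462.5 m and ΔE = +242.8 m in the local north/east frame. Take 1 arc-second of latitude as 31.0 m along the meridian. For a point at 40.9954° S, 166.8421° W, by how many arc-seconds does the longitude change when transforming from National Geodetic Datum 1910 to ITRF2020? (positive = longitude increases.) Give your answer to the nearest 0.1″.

Δλ = 10.4″

At latitude -40.9954°, cos φ = 0.754762.
1″ of longitude at this latitude = 31.00 × cos φ = 23.3976 m, so Δλ = 242.8 / 23.3976 = 10.377″.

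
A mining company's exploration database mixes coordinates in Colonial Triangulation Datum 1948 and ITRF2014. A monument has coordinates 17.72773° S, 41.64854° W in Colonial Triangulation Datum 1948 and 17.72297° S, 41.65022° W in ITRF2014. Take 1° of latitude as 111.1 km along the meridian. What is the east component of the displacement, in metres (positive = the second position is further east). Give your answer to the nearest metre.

ΔE = -178 m

Δφ = -17.72297° − -17.72773° = +0.00476°; Δλ = -41.65022° − -41.64854° = -0.00168°.
ΔN = Δφ × 111100 = 528.8 m; ΔE = Δλ × 111100 × cos(-17.72773°) = -0.00168 × 111100 × 0.952514 = -177.8 m.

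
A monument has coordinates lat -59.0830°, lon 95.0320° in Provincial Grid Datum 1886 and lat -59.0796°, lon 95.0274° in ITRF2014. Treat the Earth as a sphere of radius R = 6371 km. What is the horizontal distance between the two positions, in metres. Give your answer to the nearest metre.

Δφ = -59.0796° − -59.0830° = +0.0034°; Δλ = 95.0274° − 95.0320° = -0.0046°.
1° along a meridian = πR/180 = 111195 m.
ΔN = Δφ × 111195 = 378.1 m; ΔE = Δλ × 111195 × cos(-59.0830°) = -0.0046 × 111195 × 0.513796 = -262.8 m.
Distance = √(ΔE² + ΔN²) = √((-262.8)² + 378.1²) = 460.4 m.

460 m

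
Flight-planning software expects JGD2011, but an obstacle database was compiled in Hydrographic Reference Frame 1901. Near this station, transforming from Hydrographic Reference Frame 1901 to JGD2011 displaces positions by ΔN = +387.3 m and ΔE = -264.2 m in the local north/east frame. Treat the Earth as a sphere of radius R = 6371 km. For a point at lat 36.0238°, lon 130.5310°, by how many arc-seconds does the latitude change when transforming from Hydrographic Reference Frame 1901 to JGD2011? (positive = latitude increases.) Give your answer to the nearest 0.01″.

Δφ = 12.54″

On a sphere of radius R, 1 rad of latitude = R, so Δφ = ΔN / R = 387.3 / 6371000 = 6.0791e-05 rad = 12.539″.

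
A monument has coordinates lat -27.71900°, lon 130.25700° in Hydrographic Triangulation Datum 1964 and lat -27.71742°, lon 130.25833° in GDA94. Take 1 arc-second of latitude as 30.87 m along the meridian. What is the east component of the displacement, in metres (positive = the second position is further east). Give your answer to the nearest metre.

Δφ = -27.71742° − -27.71900° = +0.00158°; Δλ = 130.25833° − 130.25700° = +0.00133°.
1° of latitude = 3600 × 30.87 = 111132 m.
ΔN = Δφ × 111132 = 175.6 m; ΔE = Δλ × 111132 × cos(-27.71900°) = +0.00133 × 111132 × 0.885239 = 130.8 m.

ΔE = 131 m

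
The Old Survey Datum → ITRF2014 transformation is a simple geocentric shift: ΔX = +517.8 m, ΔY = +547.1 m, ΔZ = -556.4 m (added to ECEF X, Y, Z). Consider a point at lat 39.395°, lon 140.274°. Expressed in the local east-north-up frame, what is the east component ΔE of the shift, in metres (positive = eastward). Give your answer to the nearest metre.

The local east axis at (φ, λ) is (−sin λ, cos λ, 0), so ΔE = −sin(140.274°)·517.8 + cos(140.274°)·547.1 = -751.71 m.

ΔE = -752 m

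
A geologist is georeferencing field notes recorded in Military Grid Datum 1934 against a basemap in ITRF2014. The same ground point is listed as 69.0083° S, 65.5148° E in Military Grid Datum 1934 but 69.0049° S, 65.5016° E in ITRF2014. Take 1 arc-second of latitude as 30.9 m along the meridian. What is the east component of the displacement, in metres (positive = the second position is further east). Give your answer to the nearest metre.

ΔE = -526 m

Δφ = -69.0049° − -69.0083° = +0.0034°; Δλ = 65.5016° − 65.5148° = -0.0132°.
1° of latitude = 3600 × 30.90 = 111240 m.
ΔN = Δφ × 111240 = 378.2 m; ΔE = Δλ × 111240 × cos(-69.0083°) = -0.0132 × 111240 × 0.358233 = -526.0 m.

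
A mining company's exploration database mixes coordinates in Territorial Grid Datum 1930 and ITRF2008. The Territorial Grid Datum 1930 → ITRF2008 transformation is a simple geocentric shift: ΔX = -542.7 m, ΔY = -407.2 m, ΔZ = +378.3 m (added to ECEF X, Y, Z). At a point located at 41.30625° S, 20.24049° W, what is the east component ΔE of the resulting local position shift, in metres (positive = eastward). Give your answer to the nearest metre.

At φ = -41.30625°, λ = -20.24049°: sin φ = -0.660084, cos φ = 0.751192, sin λ = -0.345961, cos λ = 0.938249.
ΔE = −sin λ·ΔX + cos λ·ΔY = −(-0.345961)·(-542.7) + (0.938249)·(-407.2) = -569.81 m.

ΔE = -570 m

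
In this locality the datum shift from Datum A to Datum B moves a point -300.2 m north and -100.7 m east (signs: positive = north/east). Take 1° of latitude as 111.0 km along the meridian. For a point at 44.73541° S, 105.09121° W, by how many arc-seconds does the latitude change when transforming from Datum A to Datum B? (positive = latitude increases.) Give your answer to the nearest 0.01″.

1° of latitude = 111.0 km, so Δφ = -300.2 / 111000 = -0.0027045° = -9.736″.

Δφ = -9.74″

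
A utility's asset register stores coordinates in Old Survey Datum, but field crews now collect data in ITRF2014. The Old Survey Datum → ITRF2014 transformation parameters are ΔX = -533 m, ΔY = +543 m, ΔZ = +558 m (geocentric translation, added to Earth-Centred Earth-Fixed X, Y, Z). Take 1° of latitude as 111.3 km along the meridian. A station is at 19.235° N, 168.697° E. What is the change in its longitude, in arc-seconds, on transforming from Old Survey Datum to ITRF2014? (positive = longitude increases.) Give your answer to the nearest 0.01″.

Δλ = -14.66″

sin φ = 0.329443, cos φ = 0.944175, sin λ = 0.195997, cos λ = -0.980604.
East component: ΔE = −sin λ·ΔX + cos λ·ΔY = −(0.195997)(-533) + (-0.980604)(543) = -428.00 m.
1° of latitude spans 111300 m; at latitude φ, 1° of longitude spans that × cos φ = 105086.7 m, so Δλ = -428.00 / 105086.7 × 3600 = -14.662″.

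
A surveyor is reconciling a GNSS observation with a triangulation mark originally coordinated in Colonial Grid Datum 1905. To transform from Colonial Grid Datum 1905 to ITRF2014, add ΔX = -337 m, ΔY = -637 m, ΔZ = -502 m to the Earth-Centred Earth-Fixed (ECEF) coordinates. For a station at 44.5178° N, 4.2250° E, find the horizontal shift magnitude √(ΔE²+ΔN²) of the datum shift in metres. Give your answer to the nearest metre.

617 m

At φ = 44.5178°, λ = 4.2250°: sin φ = 0.701131, cos φ = 0.713033, sin λ = 0.073673, cos λ = 0.997282.
ΔE = −sin λ·ΔX + cos λ·ΔY = −(0.073673)·(-337) + (0.997282)·(-637) = -610.44 m.
ΔN = −sin φ cos λ·ΔX − sin φ sin λ·ΔY + cos φ·ΔZ = −(0.701131)(0.997282)(-337) − (0.701131)(0.073673)(-637) + (0.713033)(-502) = -89.40 m.
Horizontal magnitude = √(ΔE² + ΔN²) = √((-610.44)² + (-89.40)²) = 616.95 m.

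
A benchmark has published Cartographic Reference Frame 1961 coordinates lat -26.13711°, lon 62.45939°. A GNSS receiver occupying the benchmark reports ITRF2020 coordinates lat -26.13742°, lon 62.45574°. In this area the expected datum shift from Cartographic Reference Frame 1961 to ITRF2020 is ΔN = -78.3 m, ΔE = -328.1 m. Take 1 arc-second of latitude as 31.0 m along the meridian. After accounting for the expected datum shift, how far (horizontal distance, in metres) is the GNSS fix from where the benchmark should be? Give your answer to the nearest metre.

Observed coordinate differences: Δφ = -0.00031°, Δλ = -0.00365°.
Converting to metres (1° lat = 111600 m, cos φ = 0.897742): observed ΔN = -34.6 m, observed ΔE = -365.7 m.
Subtracting the expected shift leaves a residual of -34.6 − (-78.3) = 43.7 m north and -365.7 − (-328.1) = -37.6 m east.
Residual distance = √(43.7² + (-37.6)²) = 57.6 m.

58 m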